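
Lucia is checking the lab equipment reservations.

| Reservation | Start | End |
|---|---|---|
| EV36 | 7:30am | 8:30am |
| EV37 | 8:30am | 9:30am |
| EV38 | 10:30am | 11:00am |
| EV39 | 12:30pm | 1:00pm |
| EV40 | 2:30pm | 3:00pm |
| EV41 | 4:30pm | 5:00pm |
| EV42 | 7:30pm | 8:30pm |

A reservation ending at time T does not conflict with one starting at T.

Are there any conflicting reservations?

Two intervals overlap when each starts before the other ends.
Sorted by start: EV36, EV37, EV38, EV39, EV40, EV41, EV42.
EV37 starts exactly when EV36 ends (back-to-back, no overlap), so nothing later overlaps EV36 either.
EV38 starts after EV37 ends, so nothing later overlaps EV37 either.
EV39 starts after EV38 ends, so nothing later overlaps EV38 either.
EV40 starts after EV39 ends, so nothing later overlaps EV39 either.
EV41 starts after EV40 ends, so nothing later overlaps EV40 either.
EV42 starts after EV41 ends.
Every pair is clear; the schedule has no overlaps.

No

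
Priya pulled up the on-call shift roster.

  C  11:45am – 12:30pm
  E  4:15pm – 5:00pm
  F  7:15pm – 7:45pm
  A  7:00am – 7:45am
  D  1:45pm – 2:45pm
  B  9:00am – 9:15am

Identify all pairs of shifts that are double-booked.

none

Two intervals overlap when each starts before the other ends.
Sorted by start: A, B, C, D, E, F.
B starts after A ends, so nothing later overlaps A either.
C starts after B ends, so nothing later overlaps B either.
D starts after C ends, so nothing later overlaps C either.
E starts after D ends, so nothing later overlaps D either.
F starts after E ends.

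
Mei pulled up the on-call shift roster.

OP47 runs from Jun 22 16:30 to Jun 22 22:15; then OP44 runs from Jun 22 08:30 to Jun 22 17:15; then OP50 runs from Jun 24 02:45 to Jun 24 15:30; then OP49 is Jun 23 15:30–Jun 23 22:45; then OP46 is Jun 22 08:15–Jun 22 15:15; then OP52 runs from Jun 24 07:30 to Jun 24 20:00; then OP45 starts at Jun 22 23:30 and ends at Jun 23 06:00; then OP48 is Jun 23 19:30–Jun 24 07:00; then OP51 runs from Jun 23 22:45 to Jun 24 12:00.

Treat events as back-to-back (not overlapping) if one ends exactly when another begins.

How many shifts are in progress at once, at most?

Sweep the timeline, counting +1 at each start and −1 at each end (ends before starts at a tie):
Jun 22 08:15 start OP46 → 1
Jun 22 08:30 start OP44 → 2
Jun 22 15:15 end OP46 → 1
Jun 22 16:30 start OP47 → 2
Jun 22 17:15 end OP44 → 1
Jun 22 22:15 end OP47 → 0
Jun 22 23:30 start OP45 → 1
Jun 23 06:00 end OP45 → 0
Jun 23 15:30 start OP49 → 1
Jun 23 19:30 start OP48 → 2
Jun 23 22:45 end OP49 → 1
Jun 23 22:45 start OP51 → 2
Jun 24 02:45 start OP50 → 3
Jun 24 07:00 end OP48 → 2
Jun 24 07:30 start OP52 → 3
Jun 24 12:00 end OP51 → 2
Jun 24 15:30 end OP50 → 1
Jun 24 20:00 end OP52 → 0
Peak is 3, at Jun 24 02:45 (OP48, OP50, OP51).

3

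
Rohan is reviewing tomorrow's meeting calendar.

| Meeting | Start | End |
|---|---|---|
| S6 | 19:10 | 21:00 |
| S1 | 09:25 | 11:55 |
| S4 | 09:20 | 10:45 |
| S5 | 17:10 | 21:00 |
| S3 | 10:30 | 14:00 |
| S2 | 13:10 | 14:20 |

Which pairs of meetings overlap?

S1 & S3, S1 & S4, S2 & S3, S3 & S4, S5 & S6

Sorted by start: S4, S1, S3, S2, S5, S6.
S1 starts before S4 ends → S4 and S1 overlap.
S3 starts before S4 ends → S4 and S3 overlap.
S2 starts after S4 ends; S4 is clear from here.
S3 starts before S1 ends → S1 and S3 overlap.
S2 starts after S1 ends; S1 is clear from here.
S2 starts before S3 ends → S3 and S2 overlap.
S5 starts after S3 ends; S3 is clear from here.
S5 starts after S2 ends; S2 is clear from here.
S6 starts before S5 ends → S5 and S6 overlap.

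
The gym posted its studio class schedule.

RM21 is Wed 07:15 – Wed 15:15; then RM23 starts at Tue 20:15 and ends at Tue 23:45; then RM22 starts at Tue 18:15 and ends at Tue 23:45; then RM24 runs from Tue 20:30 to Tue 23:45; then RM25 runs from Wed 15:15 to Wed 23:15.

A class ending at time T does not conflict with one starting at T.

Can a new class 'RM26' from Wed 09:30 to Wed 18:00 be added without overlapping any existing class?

RM22: ends Tue 23:45 at or before RM26 starts Wed 09:30 → clear.
RM23: ends Tue 23:45 at or before RM26 starts Wed 09:30 → clear.
RM24: ends Tue 23:45 at or before RM26 starts Wed 09:30 → clear.
RM21: starts Wed 07:15 before RM26 ends Wed 18:00, and ends Wed 15:15 after RM26 starts Wed 09:30 → overlap.
RM25: starts Wed 15:15 before RM26 ends Wed 18:00, and ends Wed 23:15 after RM26 starts Wed 09:30 → overlap.
RM26 overlaps RM21, RM25.

No — it overlaps RM21, RM25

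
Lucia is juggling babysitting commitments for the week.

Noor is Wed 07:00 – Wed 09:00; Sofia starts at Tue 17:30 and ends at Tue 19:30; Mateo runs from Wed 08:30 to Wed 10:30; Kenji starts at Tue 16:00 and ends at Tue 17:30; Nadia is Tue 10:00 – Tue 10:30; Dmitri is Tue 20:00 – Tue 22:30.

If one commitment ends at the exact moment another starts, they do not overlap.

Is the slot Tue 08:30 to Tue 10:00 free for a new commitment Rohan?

Yes — the slot is free

Nadia: starts Tue 10:00 at or after Rohan ends Tue 10:00 → clear.
Kenji: starts Tue 16:00 at or after Rohan ends Tue 10:00 → clear.
Sofia: starts Tue 17:30 at or after Rohan ends Tue 10:00 → clear.
Dmitri: starts Tue 20:00 at or after Rohan ends Tue 10:00 → clear.
Noor: starts Wed 07:00 at or after Rohan ends Tue 10:00 → clear.
Mateo: starts Wed 08:30 at or after Rohan ends Tue 10:00 → clear.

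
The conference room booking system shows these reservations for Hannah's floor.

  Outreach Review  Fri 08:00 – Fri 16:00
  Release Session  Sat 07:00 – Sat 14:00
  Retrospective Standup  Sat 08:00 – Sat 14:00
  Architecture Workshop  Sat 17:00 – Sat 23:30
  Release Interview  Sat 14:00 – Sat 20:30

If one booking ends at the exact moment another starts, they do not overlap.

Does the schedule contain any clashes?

Sorted by start: Outreach Review, Release Session, Retrospective Standup, Release Interview, Architecture Workshop.
Release Session starts after Outreach Review ends, so Outreach Review has no further overlaps.
Retrospective Standup starts before Release Session ends → Release Session and Retrospective Standup overlap.
That's a conflict, so the schedule is not conflict-free.

Yes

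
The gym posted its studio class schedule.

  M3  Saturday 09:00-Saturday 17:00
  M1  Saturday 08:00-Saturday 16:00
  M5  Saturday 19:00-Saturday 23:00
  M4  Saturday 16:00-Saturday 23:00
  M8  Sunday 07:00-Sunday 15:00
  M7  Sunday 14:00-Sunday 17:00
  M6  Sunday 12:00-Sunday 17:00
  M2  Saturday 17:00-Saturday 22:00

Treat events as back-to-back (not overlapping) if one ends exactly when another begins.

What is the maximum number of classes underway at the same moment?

Sweep the timeline, counting +1 at each start and −1 at each end (ends before starts at a tie):
Saturday 08:00 start M1 → 1
Saturday 09:00 start M3 → 2
Saturday 16:00 end M1 → 1
Saturday 16:00 start M4 → 2
Saturday 17:00 end M3 → 1
Saturday 17:00 start M2 → 2
Saturday 19:00 start M5 → 3
Saturday 22:00 end M2 → 2
Saturday 23:00 end M4 → 1
Saturday 23:00 end M5 → 0
Sunday 07:00 start M8 → 1
Sunday 12:00 start M6 → 2
Sunday 14:00 start M7 → 3
Sunday 15:00 end M8 → 2
Sunday 17:00 end M6 → 1
Sunday 17:00 end M7 → 0
Peak is 3, at Saturday 19:00 (M2, M4, M5).

3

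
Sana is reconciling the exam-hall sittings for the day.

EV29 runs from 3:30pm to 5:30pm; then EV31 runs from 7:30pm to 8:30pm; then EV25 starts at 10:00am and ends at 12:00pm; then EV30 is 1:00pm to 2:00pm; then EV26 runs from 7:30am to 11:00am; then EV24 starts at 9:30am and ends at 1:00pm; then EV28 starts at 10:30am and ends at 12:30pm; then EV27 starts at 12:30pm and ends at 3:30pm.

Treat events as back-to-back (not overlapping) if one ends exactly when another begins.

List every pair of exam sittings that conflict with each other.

EV24 & EV25, EV24 & EV26, EV24 & EV27, EV24 & EV28, EV25 & EV26, EV25 & EV28, EV26 & EV28, EV27 & EV30

Two intervals overlap when each starts before the other ends.
Sorted by start: EV26, EV24, EV25, EV28, EV27, EV30, EV29, EV31.
EV24 starts before EV26 ends → EV26 and EV24 overlap.
EV25 starts before EV26 ends → EV26 and EV25 overlap.
EV28 starts before EV26 ends → EV26 and EV28 overlap.
EV27 starts after EV26 ends; EV26 is clear from here.
EV25 starts before EV24 ends → EV24 and EV25 overlap.
EV28 starts before EV24 ends → EV24 and EV28 overlap.
EV27 starts before EV24 ends → EV24 and EV27 overlap.
EV30 starts exactly when EV24 ends (back-to-back, no overlap); EV24 is clear from here.
EV28 starts before EV25 ends → EV25 and EV28 overlap.
EV27 starts after EV25 ends; EV25 is clear from here.
EV27 starts exactly when EV28 ends (back-to-back, no overlap); EV28 is clear from here.
EV30 starts before EV27 ends → EV27 and EV30 overlap.
EV29 starts exactly when EV27 ends (back-to-back, no overlap); EV27 is clear from here.
EV29 starts after EV30 ends; EV30 is clear from here.
EV31 starts after EV29 ends.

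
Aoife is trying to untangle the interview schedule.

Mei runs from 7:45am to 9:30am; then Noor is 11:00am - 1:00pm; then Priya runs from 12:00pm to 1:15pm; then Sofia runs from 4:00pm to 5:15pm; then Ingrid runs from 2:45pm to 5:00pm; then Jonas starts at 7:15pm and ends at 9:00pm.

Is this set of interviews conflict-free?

No

Check each pair: they overlap iff neither finishes before the other starts.
Sorted by start: Mei, Noor, Priya, Ingrid, Sofia, Jonas.
Noor starts after Mei ends, so nothing later overlaps Mei either.
Priya starts before Noor ends → Noor and Priya overlap.
That's a conflict, so the schedule is not conflict-free.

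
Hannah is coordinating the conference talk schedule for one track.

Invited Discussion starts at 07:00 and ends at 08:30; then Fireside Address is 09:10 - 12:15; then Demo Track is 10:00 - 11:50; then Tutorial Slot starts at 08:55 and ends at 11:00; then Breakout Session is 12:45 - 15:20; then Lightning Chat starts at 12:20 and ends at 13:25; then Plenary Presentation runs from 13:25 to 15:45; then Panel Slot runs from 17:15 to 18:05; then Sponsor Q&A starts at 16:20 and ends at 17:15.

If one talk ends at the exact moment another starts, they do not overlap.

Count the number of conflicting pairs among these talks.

Sorted by start: Invited Discussion, Tutorial Slot, Fireside Address, Demo Track, Lightning Chat, Breakout Session, Plenary Presentation, Sponsor Q&A, Panel Slot.
Tutorial Slot starts after Invited Discussion ends; Invited Discussion is clear from here.
Fireside Address starts before Tutorial Slot ends → Tutorial Slot and Fireside Address overlap.
Demo Track starts before Tutorial Slot ends → Tutorial Slot and Demo Track overlap.
Lightning Chat starts after Tutorial Slot ends; Tutorial Slot is clear from here.
Demo Track starts before Fireside Address ends → Fireside Address and Demo Track overlap.
Lightning Chat starts after Fireside Address ends; Fireside Address is clear from here.
Lightning Chat starts after Demo Track ends; Demo Track is clear from here.
Breakout Session starts before Lightning Chat ends → Lightning Chat and Breakout Session overlap.
Plenary Presentation starts exactly when Lightning Chat ends (back-to-back, no overlap); Lightning Chat is clear from here.
Plenary Presentation starts before Breakout Session ends → Breakout Session and Plenary Presentation overlap.
Sponsor Q&A starts after Breakout Session ends; Breakout Session is clear from here.
Sponsor Q&A starts after Plenary Presentation ends; Plenary Presentation is clear from here.
Panel Slot starts exactly when Sponsor Q&A ends (back-to-back, no overlap).
Overlapping pairs: Breakout Session & Lightning Chat, Breakout Session & Plenary Presentation, Demo Track & Fireside Address, Demo Track & Tutorial Slot, Fireside Address & Tutorial Slot — 5 in total.

5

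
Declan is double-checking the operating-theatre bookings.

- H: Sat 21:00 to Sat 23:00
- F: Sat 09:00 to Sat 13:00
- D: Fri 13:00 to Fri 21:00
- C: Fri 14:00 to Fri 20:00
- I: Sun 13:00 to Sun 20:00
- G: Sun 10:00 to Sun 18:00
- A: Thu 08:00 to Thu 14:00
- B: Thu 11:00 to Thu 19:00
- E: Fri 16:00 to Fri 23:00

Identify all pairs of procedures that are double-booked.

A & B, C & D, C & E, D & E, G & I

Sorted by start: A, B, D, C, E, F, H, G, I.
B starts before A ends → A and B overlap.
D starts after A ends, so A has no further overlaps.
D starts after B ends, so B has no further overlaps.
C starts before D ends → D and C overlap.
E starts before D ends → D and E overlap.
F starts after D ends, so D has no further overlaps.
E starts before C ends → C and E overlap.
F starts after C ends, so C has no further overlaps.
F starts after E ends, so E has no further overlaps.
H starts after F ends, so F has no further overlaps.
G starts after H ends, so H has no further overlaps.
I starts before G ends → G and I overlap.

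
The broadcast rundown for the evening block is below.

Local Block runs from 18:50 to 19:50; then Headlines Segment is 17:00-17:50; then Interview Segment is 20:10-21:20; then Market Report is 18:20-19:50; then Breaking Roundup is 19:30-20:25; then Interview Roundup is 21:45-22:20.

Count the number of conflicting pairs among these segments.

Two intervals overlap when each starts before the other ends.
Sorted by start: Headlines Segment, Market Report, Local Block, Breaking Roundup, Interview Segment, Interview Roundup.
Market Report starts after Headlines Segment ends; Headlines Segment is clear from here.
Local Block starts before Market Report ends → Market Report and Local Block overlap.
Breaking Roundup starts before Market Report ends → Market Report and Breaking Roundup overlap.
Interview Segment starts after Market Report ends; Market Report is clear from here.
Breaking Roundup starts before Local Block ends → Local Block and Breaking Roundup overlap.
Interview Segment starts after Local Block ends; Local Block is clear from here.
Interview Segment starts before Breaking Roundup ends → Breaking Roundup and Interview Segment overlap.
Interview Roundup starts after Breaking Roundup ends.
Interview Roundup starts after Interview Segment ends.
Overlapping pairs: Breaking Roundup & Interview Segment, Breaking Roundup & Local Block, Breaking Roundup & Market Report, Local Block & Market Report — 4 in total.

4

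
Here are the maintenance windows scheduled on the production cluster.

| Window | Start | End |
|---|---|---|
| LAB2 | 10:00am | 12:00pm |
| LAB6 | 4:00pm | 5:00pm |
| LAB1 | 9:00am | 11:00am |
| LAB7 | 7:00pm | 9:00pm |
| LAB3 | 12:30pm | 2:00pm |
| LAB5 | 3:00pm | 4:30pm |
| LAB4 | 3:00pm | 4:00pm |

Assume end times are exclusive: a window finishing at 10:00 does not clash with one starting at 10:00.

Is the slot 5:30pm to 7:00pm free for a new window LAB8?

LAB1: ends 11:00am at or before LAB8 starts 5:30pm → clear.
LAB2: ends 12:00pm at or before LAB8 starts 5:30pm → clear.
LAB3: ends 2:00pm at or before LAB8 starts 5:30pm → clear.
LAB4: ends 4:00pm at or before LAB8 starts 5:30pm → clear.
LAB5: ends 4:30pm at or before LAB8 starts 5:30pm → clear.
LAB6: ends 5:00pm at or before LAB8 starts 5:30pm → clear.
LAB7: starts 7:00pm at or after LAB8 ends 7:00pm → clear.

Yes — the slot is free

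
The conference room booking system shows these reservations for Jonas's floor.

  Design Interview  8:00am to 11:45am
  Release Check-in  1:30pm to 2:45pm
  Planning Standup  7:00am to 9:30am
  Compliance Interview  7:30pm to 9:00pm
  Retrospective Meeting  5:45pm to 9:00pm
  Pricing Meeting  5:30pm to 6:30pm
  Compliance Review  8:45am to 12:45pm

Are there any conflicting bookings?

Check each pair: they overlap iff neither finishes before the other starts.
Sorted by start: Planning Standup, Design Interview, Compliance Review, Release Check-in, Pricing Meeting, Retrospective Meeting, Compliance Interview.
Design Interview starts before Planning Standup ends → Planning Standup and Design Interview overlap.
That's a conflict, so the schedule is not conflict-free.

Yes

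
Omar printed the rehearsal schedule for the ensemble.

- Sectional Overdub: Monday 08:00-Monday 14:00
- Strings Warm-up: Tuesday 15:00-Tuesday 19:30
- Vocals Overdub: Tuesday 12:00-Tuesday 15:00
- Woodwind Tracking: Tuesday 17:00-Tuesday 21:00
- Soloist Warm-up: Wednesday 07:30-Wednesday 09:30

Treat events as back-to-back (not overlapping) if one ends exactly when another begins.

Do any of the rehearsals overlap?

Sorted by start: Sectional Overdub, Vocals Overdub, Strings Warm-up, Woodwind Tracking, Soloist Warm-up.
Vocals Overdub starts after Sectional Overdub ends; Sectional Overdub is clear from here.
Strings Warm-up starts exactly when Vocals Overdub ends (back-to-back, no overlap); Vocals Overdub is clear from here.
Woodwind Tracking starts before Strings Warm-up ends → Strings Warm-up and Woodwind Tracking overlap.
That's a conflict, so the schedule is not conflict-free.

Yes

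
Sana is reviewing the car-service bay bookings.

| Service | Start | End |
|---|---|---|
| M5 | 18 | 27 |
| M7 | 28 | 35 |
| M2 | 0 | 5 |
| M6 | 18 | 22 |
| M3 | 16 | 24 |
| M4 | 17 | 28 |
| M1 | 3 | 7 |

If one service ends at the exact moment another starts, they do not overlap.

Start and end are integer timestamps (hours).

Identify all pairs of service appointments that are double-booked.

Check each pair: they overlap iff neither finishes before the other starts.
Sorted by start: M2, M1, M3, M4, M5, M6, M7.
M1 starts before M2 ends → M2 and M1 overlap.
M3 starts after M2 ends — done with M2.
M3 starts after M1 ends — done with M1.
M4 starts before M3 ends → M3 and M4 overlap.
M5 starts before M3 ends → M3 and M5 overlap.
M6 starts before M3 ends → M3 and M6 overlap.
M7 starts after M3 ends.
M5 starts before M4 ends → M4 and M5 overlap.
M6 starts before M4 ends → M4 and M6 overlap.
M7 starts exactly when M4 ends (back-to-back, no overlap).
M6 starts before M5 ends → M5 and M6 overlap.
M7 starts after M5 ends.
M7 starts after M6 ends.

M1 & M2, M3 & M4, M3 & M5, M3 & M6, M4 & M5, M4 & M6, M5 & M6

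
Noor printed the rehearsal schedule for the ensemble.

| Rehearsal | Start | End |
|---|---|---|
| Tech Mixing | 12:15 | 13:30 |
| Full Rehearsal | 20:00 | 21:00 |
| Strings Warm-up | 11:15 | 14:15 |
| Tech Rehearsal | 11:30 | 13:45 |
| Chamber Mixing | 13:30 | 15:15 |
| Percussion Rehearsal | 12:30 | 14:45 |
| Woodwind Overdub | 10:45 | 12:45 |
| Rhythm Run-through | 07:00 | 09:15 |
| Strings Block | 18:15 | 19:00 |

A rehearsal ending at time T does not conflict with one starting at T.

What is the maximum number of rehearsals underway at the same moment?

5

Sort all start/end points and keep a running count:
07:00 start Rhythm Run-through → 1
09:15 end Rhythm Run-through → 0
10:45 start Woodwind Overdub → 1
11:15 start Strings Warm-up → 2
11:30 start Tech Rehearsal → 3
12:15 start Tech Mixing → 4
12:30 start Percussion Rehearsal → 5
12:45 end Woodwind Overdub → 4
13:30 end Tech Mixing → 3
13:30 start Chamber Mixing → 4
13:45 end Tech Rehearsal → 3
14:15 end Strings Warm-up → 2
14:45 end Percussion Rehearsal → 1
15:15 end Chamber Mixing → 0
18:15 start Strings Block → 1
19:00 end Strings Block → 0
20:00 start Full Rehearsal → 1
21:00 end Full Rehearsal → 0
Peak is 5, at 12:30 (Percussion Rehearsal, Strings Warm-up, Tech Mixing, Tech Rehearsal, Woodwind Overdub).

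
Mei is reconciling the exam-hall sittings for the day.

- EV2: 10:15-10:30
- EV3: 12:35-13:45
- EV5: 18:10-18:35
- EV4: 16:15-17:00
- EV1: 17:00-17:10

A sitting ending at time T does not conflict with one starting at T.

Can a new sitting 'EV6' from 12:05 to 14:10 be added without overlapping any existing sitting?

EV2: ends 10:30 at or before EV6 starts 12:05 → clear.
EV3: starts 12:35 before EV6 ends 14:10, and ends 13:45 after EV6 starts 12:05 → overlap.
EV4: starts 16:15 at or after EV6 ends 14:10 → clear.
EV1: starts 17:00 at or after EV6 ends 14:10 → clear.
EV5: starts 18:10 at or after EV6 ends 14:10 → clear.
EV6 overlaps EV3.

No — it overlaps EV3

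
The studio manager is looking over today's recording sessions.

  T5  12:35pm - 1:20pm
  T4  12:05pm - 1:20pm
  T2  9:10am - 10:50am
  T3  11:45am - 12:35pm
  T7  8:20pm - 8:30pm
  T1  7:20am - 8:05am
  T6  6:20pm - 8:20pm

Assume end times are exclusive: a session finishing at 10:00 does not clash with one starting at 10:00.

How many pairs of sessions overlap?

Sorted by start: T1, T2, T3, T4, T5, T6, T7.
T2 starts after T1 ends, so nothing later overlaps T1 either.
T3 starts after T2 ends, so nothing later overlaps T2 either.
T4 starts before T3 ends → T3 and T4 overlap.
T5 starts exactly when T3 ends (back-to-back, no overlap), so nothing later overlaps T3 either.
T5 starts before T4 ends → T4 and T5 overlap.
T6 starts after T4 ends, so nothing later overlaps T4 either.
T6 starts after T5 ends, so nothing later overlaps T5 either.
T7 starts exactly when T6 ends (back-to-back, no overlap).
Overlapping pairs: T3 & T4, T4 & T5 — 2 in total.

2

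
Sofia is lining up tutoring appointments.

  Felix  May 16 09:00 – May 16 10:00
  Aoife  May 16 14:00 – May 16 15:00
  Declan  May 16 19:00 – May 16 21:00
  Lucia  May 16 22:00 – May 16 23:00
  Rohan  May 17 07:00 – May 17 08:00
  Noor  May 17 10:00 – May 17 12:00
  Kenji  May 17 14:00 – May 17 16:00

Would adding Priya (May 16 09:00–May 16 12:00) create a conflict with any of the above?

Yes — it overlaps Felix

Felix: starts May 16 09:00 before Priya ends May 16 12:00, and ends May 16 10:00 after Priya starts May 16 09:00 → overlap.
Aoife: starts May 16 14:00 at or after Priya ends May 16 12:00 → clear.
Declan: starts May 16 19:00 at or after Priya ends May 16 12:00 → clear.
Lucia: starts May 16 22:00 at or after Priya ends May 16 12:00 → clear.
Rohan: starts May 17 07:00 at or after Priya ends May 16 12:00 → clear.
Noor: starts May 17 10:00 at or after Priya ends May 16 12:00 → clear.
Kenji: starts May 17 14:00 at or after Priya ends May 16 12:00 → clear.
Priya overlaps Felix.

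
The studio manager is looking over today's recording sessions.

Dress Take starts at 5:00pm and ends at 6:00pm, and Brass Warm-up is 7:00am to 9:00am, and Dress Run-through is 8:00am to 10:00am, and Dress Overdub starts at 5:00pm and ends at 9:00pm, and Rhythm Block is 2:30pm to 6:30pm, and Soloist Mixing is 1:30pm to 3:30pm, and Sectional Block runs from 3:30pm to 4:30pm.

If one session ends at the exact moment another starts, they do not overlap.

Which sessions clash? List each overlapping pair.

Brass Warm-up & Dress Run-through, Dress Overdub & Dress Take, Dress Overdub & Rhythm Block, Dress Take & Rhythm Block, Rhythm Block & Sectional Block, Rhythm Block & Soloist Mixing

Check each pair: they overlap iff neither finishes before the other starts.
Sorted by start: Brass Warm-up, Dress Run-through, Soloist Mixing, Rhythm Block, Sectional Block, Dress Take, Dress Overdub.
Dress Run-through starts before Brass Warm-up ends → Brass Warm-up and Dress Run-through overlap.
Soloist Mixing starts after Brass Warm-up ends, so Brass Warm-up has no further overlaps.
Soloist Mixing starts after Dress Run-through ends, so Dress Run-through has no further overlaps.
Rhythm Block starts before Soloist Mixing ends → Soloist Mixing and Rhythm Block overlap.
Sectional Block starts exactly when Soloist Mixing ends (back-to-back, no overlap), so Soloist Mixing has no further overlaps.
Sectional Block starts before Rhythm Block ends → Rhythm Block and Sectional Block overlap.
Dress Take starts before Rhythm Block ends → Rhythm Block and Dress Take overlap.
Dress Overdub starts before Rhythm Block ends → Rhythm Block and Dress Overdub overlap.
Dress Take starts after Sectional Block ends, so Sectional Block has no further overlaps.
Dress Overdub starts before Dress Take ends → Dress Take and Dress Overdub overlap.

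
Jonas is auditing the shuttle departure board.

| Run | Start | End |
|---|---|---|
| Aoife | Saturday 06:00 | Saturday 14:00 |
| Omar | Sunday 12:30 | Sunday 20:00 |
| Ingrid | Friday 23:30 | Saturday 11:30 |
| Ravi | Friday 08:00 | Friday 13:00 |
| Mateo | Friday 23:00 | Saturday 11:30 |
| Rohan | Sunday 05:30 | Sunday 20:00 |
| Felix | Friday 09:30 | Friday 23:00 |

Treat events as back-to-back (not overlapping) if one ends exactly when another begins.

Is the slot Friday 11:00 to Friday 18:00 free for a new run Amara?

No — it overlaps Felix, Ravi

Ravi: starts Friday 08:00 before Amara ends Friday 18:00, and ends Friday 13:00 after Amara starts Friday 11:00 → overlap.
Felix: starts Friday 09:30 before Amara ends Friday 18:00, and ends Friday 23:00 after Amara starts Friday 11:00 → overlap.
Mateo: starts Friday 23:00 at or after Amara ends Friday 18:00 → clear.
Ingrid: starts Friday 23:30 at or after Amara ends Friday 18:00 → clear.
Aoife: starts Saturday 06:00 at or after Amara ends Friday 18:00 → clear.
Rohan: starts Sunday 05:30 at or after Amara ends Friday 18:00 → clear.
Omar: starts Sunday 12:30 at or after Amara ends Friday 18:00 → clear.
Amara overlaps Ravi, Felix.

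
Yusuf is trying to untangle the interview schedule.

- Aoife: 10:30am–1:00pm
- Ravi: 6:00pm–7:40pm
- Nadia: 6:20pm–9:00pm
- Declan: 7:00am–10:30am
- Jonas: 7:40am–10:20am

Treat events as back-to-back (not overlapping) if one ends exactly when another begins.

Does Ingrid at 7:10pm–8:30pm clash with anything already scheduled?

Declan: ends 10:30am at or before Ingrid starts 7:10pm → clear.
Jonas: ends 10:20am at or before Ingrid starts 7:10pm → clear.
Aoife: ends 1:00pm at or before Ingrid starts 7:10pm → clear.
Ravi: starts 6:00pm before Ingrid ends 8:30pm, and ends 7:40pm after Ingrid starts 7:10pm → overlap.
Nadia: starts 6:20pm before Ingrid ends 8:30pm, and ends 9:00pm after Ingrid starts 7:10pm → overlap.
Ingrid overlaps Ravi, Nadia.

Yes — it overlaps Nadia, Ravi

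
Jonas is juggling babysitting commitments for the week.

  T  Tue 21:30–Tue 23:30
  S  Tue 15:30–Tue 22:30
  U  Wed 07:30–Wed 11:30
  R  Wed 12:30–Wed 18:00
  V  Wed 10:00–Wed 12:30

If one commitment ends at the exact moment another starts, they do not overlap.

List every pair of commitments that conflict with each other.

S & T, U & V

Check each pair: they overlap iff neither finishes before the other starts.
Sorted by start: S, T, U, V, R.
T starts before S ends → S and T overlap.
U starts after S ends — done with S.
U starts after T ends — done with T.
V starts before U ends → U and V overlap.
R starts after U ends.
R starts exactly when V ends (back-to-back, no overlap).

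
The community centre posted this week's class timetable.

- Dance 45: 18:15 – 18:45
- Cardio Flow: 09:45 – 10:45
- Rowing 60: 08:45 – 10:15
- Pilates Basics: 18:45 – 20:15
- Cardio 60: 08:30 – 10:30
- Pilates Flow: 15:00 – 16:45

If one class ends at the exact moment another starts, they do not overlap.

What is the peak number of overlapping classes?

Sweep the timeline, counting +1 at each start and −1 at each end (ends before starts at a tie):
08:30 start Cardio 60 → 1
08:45 start Rowing 60 → 2
09:45 start Cardio Flow → 3
10:15 end Rowing 60 → 2
10:30 end Cardio 60 → 1
10:45 end Cardio Flow → 0
15:00 start Pilates Flow → 1
16:45 end Pilates Flow → 0
18:15 start Dance 45 → 1
18:45 end Dance 45 → 0
18:45 start Pilates Basics → 1
20:15 end Pilates Basics → 0
Peak is 3, at 09:45 (Cardio 60, Cardio Flow, Rowing 60).

3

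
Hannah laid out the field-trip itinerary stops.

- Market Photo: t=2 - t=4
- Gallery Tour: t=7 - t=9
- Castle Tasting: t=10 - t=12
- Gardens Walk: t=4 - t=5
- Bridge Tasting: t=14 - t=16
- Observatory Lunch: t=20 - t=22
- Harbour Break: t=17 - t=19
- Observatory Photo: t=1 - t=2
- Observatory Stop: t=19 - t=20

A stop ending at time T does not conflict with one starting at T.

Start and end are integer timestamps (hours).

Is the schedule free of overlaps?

Yes

Two intervals overlap when each starts before the other ends.
Sorted by start: Observatory Photo, Market Photo, Gardens Walk, Gallery Tour, Castle Tasting, Bridge Tasting, Harbour Break, Observatory Stop, Observatory Lunch.
Market Photo starts exactly when Observatory Photo ends (back-to-back, no overlap), so nothing later overlaps Observatory Photo either.
Gardens Walk starts exactly when Market Photo ends (back-to-back, no overlap), so nothing later overlaps Market Photo either.
Gallery Tour starts after Gardens Walk ends, so nothing later overlaps Gardens Walk either.
Castle Tasting starts after Gallery Tour ends, so nothing later overlaps Gallery Tour either.
Bridge Tasting starts after Castle Tasting ends, so nothing later overlaps Castle Tasting either.
Harbour Break starts after Bridge Tasting ends, so nothing later overlaps Bridge Tasting either.
Observatory Stop starts exactly when Harbour Break ends (back-to-back, no overlap), so nothing later overlaps Harbour Break either.
Observatory Lunch starts exactly when Observatory Stop ends (back-to-back, no overlap).
Every pair is clear; the schedule has no overlaps.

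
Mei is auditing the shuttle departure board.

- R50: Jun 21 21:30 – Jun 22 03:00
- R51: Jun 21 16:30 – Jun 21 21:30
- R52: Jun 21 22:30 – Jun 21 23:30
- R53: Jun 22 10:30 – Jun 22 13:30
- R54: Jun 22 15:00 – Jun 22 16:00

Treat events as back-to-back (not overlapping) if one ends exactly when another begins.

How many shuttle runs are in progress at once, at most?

2

Walk through starts and ends in time order (an end at T is processed before a start at T):
Jun 21 16:30 start R51 → 1
Jun 21 21:30 end R51 → 0
Jun 21 21:30 start R50 → 1
Jun 21 22:30 start R52 → 2
Jun 21 23:30 end R52 → 1
Jun 22 03:00 end R50 → 0
Jun 22 10:30 start R53 → 1
Jun 22 13:30 end R53 → 0
Jun 22 15:00 start R54 → 1
Jun 22 16:00 end R54 → 0
Peak is 2, at Jun 21 22:30 (R50, R52).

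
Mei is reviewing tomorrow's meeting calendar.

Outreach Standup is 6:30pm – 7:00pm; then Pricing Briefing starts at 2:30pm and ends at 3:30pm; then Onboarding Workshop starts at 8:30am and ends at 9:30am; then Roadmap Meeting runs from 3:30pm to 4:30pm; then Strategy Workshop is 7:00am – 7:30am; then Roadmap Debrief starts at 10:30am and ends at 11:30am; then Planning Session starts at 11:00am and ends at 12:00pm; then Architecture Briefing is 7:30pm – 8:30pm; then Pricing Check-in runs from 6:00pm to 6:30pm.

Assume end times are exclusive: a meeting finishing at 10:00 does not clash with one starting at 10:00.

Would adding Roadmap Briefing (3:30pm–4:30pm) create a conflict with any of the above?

Yes — it overlaps Roadmap Meeting

Strategy Workshop: ends 7:30am at or before Roadmap Briefing starts 3:30pm → clear.
Onboarding Workshop: ends 9:30am at or before Roadmap Briefing starts 3:30pm → clear.
Roadmap Debrief: ends 11:30am at or before Roadmap Briefing starts 3:30pm → clear.
Planning Session: ends 12:00pm at or before Roadmap Briefing starts 3:30pm → clear.
Pricing Briefing: ends 3:30pm at or before Roadmap Briefing starts 3:30pm → clear.
Roadmap Meeting: starts 3:30pm before Roadmap Briefing ends 4:30pm, and ends 4:30pm after Roadmap Briefing starts 3:30pm → overlap.
Pricing Check-in: starts 6:00pm at or after Roadmap Briefing ends 4:30pm → clear.
Outreach Standup: starts 6:30pm at or after Roadmap Briefing ends 4:30pm → clear.
Architecture Briefing: starts 7:30pm at or after Roadmap Briefing ends 4:30pm → clear.
Roadmap Briefing overlaps Roadmap Meeting.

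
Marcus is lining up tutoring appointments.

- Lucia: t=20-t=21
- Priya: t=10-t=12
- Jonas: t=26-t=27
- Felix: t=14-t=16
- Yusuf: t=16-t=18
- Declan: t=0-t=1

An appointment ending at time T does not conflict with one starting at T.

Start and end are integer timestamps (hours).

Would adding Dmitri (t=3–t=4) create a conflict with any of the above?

Declan: ends t=1 at or before Dmitri starts t=3 → clear.
Priya: starts t=10 at or after Dmitri ends t=4 → clear.
Felix: starts t=14 at or after Dmitri ends t=4 → clear.
Yusuf: starts t=16 at or after Dmitri ends t=4 → clear.
Lucia: starts t=20 at or after Dmitri ends t=4 → clear.
Jonas: starts t=26 at or after Dmitri ends t=4 → clear.

No — it doesn't clash with anything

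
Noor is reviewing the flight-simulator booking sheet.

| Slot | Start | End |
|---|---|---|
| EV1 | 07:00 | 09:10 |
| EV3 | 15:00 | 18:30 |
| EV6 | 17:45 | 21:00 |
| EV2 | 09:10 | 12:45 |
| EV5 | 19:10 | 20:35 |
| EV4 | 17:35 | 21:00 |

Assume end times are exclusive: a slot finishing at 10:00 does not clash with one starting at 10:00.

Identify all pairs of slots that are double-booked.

EV3 & EV4, EV3 & EV6, EV4 & EV5, EV4 & EV6, EV5 & EV6

Check each pair: they overlap iff neither finishes before the other starts.
Sorted by start: EV1, EV2, EV3, EV4, EV6, EV5.
EV2 starts exactly when EV1 ends (back-to-back, no overlap), so nothing later overlaps EV1 either.
EV3 starts after EV2 ends, so nothing later overlaps EV2 either.
EV4 starts before EV3 ends → EV3 and EV4 overlap.
EV6 starts before EV3 ends → EV3 and EV6 overlap.
EV5 starts after EV3 ends.
EV6 starts before EV4 ends → EV4 and EV6 overlap.
EV5 starts before EV4 ends → EV4 and EV5 overlap.
EV5 starts before EV6 ends → EV6 and EV5 overlap.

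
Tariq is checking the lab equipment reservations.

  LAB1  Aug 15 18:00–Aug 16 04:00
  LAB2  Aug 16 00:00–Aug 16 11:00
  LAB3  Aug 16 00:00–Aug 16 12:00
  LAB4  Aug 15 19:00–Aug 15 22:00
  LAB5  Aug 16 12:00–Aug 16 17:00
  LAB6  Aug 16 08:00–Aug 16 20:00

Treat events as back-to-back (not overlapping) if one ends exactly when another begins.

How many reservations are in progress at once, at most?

3

Sweep the timeline, counting +1 at each start and −1 at each end (ends before starts at a tie):
Aug 15 18:00 start LAB1 → 1
Aug 15 19:00 start LAB4 → 2
Aug 15 22:00 end LAB4 → 1
Aug 16 00:00 start LAB2 → 2
Aug 16 00:00 start LAB3 → 3
Aug 16 04:00 end LAB1 → 2
Aug 16 08:00 start LAB6 → 3
Aug 16 11:00 end LAB2 → 2
Aug 16 12:00 end LAB3 → 1
Aug 16 12:00 start LAB5 → 2
Aug 16 17:00 end LAB5 → 1
Aug 16 20:00 end LAB6 → 0
Peak is 3, at Aug 16 00:00 (LAB1, LAB2, LAB3).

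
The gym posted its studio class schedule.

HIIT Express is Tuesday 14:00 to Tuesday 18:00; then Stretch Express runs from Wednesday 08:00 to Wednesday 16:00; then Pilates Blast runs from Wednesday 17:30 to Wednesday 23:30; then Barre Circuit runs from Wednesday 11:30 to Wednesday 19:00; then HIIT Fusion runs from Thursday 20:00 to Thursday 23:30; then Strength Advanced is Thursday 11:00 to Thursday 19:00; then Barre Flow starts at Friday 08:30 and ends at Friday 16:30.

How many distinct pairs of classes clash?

Sorted by start: HIIT Express, Stretch Express, Barre Circuit, Pilates Blast, Strength Advanced, HIIT Fusion, Barre Flow.
Stretch Express starts after HIIT Express ends, so nothing later overlaps HIIT Express either.
Barre Circuit starts before Stretch Express ends → Stretch Express and Barre Circuit overlap.
Pilates Blast starts after Stretch Express ends, so nothing later overlaps Stretch Express either.
Pilates Blast starts before Barre Circuit ends → Barre Circuit and Pilates Blast overlap.
Strength Advanced starts after Barre Circuit ends, so nothing later overlaps Barre Circuit either.
Strength Advanced starts after Pilates Blast ends, so nothing later overlaps Pilates Blast either.
HIIT Fusion starts after Strength Advanced ends, so nothing later overlaps Strength Advanced either.
Barre Flow starts after HIIT Fusion ends.
Overlapping pairs: Barre Circuit & Pilates Blast, Barre Circuit & Stretch Express — 2 in total.

2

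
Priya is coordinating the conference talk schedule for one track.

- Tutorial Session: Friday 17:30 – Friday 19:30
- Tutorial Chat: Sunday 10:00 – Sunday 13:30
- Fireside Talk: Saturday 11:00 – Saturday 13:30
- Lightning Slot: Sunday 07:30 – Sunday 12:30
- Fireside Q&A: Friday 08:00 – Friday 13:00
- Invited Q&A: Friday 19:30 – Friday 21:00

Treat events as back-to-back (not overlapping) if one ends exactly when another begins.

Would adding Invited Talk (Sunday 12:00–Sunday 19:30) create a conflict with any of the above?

Yes — it overlaps Lightning Slot, Tutorial Chat

Fireside Q&A: ends Friday 13:00 at or before Invited Talk starts Sunday 12:00 → clear.
Tutorial Session: ends Friday 19:30 at or before Invited Talk starts Sunday 12:00 → clear.
Invited Q&A: ends Friday 21:00 at or before Invited Talk starts Sunday 12:00 → clear.
Fireside Talk: ends Saturday 13:30 at or before Invited Talk starts Sunday 12:00 → clear.
Lightning Slot: starts Sunday 07:30 before Invited Talk ends Sunday 19:30, and ends Sunday 12:30 after Invited Talk starts Sunday 12:00 → overlap.
Tutorial Chat: starts Sunday 10:00 before Invited Talk ends Sunday 19:30, and ends Sunday 13:30 after Invited Talk starts Sunday 12:00 → overlap.
Invited Talk overlaps Lightning Slot, Tutorial Chat.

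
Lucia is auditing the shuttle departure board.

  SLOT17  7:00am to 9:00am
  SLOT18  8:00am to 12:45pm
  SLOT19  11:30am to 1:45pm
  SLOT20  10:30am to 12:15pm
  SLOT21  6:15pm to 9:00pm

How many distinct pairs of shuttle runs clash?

4

Sorted by start: SLOT17, SLOT18, SLOT20, SLOT19, SLOT21.
SLOT18 starts before SLOT17 ends → SLOT17 and SLOT18 overlap.
SLOT20 starts after SLOT17 ends, so SLOT17 has no further overlaps.
SLOT20 starts before SLOT18 ends → SLOT18 and SLOT20 overlap.
SLOT19 starts before SLOT18 ends → SLOT18 and SLOT19 overlap.
SLOT21 starts after SLOT18 ends.
SLOT19 starts before SLOT20 ends → SLOT20 and SLOT19 overlap.
SLOT21 starts after SLOT20 ends.
SLOT21 starts after SLOT19 ends.
Overlapping pairs: SLOT17 & SLOT18, SLOT18 & SLOT19, SLOT18 & SLOT20, SLOT19 & SLOT20 — 4 in total.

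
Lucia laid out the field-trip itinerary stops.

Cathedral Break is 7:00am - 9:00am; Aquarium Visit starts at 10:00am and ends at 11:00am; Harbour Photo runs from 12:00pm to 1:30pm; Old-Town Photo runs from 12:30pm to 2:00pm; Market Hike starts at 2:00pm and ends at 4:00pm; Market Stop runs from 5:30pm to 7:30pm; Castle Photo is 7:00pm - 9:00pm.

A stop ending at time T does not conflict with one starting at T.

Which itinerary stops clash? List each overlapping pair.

Check each pair: they overlap iff neither finishes before the other starts.
Sorted by start: Cathedral Break, Aquarium Visit, Harbour Photo, Old-Town Photo, Market Hike, Market Stop, Castle Photo.
Aquarium Visit starts after Cathedral Break ends, so Cathedral Break has no further overlaps.
Harbour Photo starts after Aquarium Visit ends, so Aquarium Visit has no further overlaps.
Old-Town Photo starts before Harbour Photo ends → Harbour Photo and Old-Town Photo overlap.
Market Hike starts after Harbour Photo ends, so Harbour Photo has no further overlaps.
Market Hike starts exactly when Old-Town Photo ends (back-to-back, no overlap), so Old-Town Photo has no further overlaps.
Market Stop starts after Market Hike ends, so Market Hike has no further overlaps.
Castle Photo starts before Market Stop ends → Market Stop and Castle Photo overlap.

Castle Photo & Market Stop, Harbour Photo & Old-Town Photo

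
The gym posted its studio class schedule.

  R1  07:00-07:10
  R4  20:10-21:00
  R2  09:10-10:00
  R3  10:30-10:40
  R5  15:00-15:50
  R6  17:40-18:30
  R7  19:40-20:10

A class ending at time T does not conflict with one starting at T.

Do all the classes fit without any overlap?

Yes

Sorted by start: R1, R2, R3, R5, R6, R7, R4.
R2 starts after R1 ends, so nothing later overlaps R1 either.
R3 starts after R2 ends, so nothing later overlaps R2 either.
R5 starts after R3 ends, so nothing later overlaps R3 either.
R6 starts after R5 ends, so nothing later overlaps R5 either.
R7 starts after R6 ends, so nothing later overlaps R6 either.
R4 starts exactly when R7 ends (back-to-back, no overlap).
Every pair is clear; the schedule has no overlaps.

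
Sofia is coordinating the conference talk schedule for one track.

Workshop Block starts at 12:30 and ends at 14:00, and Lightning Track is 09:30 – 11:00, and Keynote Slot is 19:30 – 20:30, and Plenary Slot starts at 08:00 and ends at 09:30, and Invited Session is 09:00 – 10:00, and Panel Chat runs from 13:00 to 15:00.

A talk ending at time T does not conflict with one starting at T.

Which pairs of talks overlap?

Invited Session & Lightning Track, Invited Session & Plenary Slot, Panel Chat & Workshop Block

Sorted by start: Plenary Slot, Invited Session, Lightning Track, Workshop Block, Panel Chat, Keynote Slot.
Invited Session starts before Plenary Slot ends → Plenary Slot and Invited Session overlap.
Lightning Track starts exactly when Plenary Slot ends (back-to-back, no overlap); Plenary Slot is clear from here.
Lightning Track starts before Invited Session ends → Invited Session and Lightning Track overlap.
Workshop Block starts after Invited Session ends; Invited Session is clear from here.
Workshop Block starts after Lightning Track ends; Lightning Track is clear from here.
Panel Chat starts before Workshop Block ends → Workshop Block and Panel Chat overlap.
Keynote Slot starts after Workshop Block ends.
Keynote Slot starts after Panel Chat ends.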